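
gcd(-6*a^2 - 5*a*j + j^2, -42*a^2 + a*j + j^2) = 6*a - j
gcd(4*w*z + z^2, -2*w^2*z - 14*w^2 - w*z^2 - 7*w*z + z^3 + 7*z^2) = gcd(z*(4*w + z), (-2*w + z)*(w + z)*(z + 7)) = 1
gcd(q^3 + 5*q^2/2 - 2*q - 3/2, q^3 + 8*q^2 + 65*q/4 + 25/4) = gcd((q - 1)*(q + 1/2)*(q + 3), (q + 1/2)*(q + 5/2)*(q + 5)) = q + 1/2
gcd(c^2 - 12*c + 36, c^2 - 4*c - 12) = c - 6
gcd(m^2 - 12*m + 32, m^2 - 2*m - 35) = 1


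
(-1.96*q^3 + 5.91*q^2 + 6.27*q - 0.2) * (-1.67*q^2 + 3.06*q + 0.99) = 3.2732*q^5 - 15.8673*q^4 + 5.6733*q^3 + 25.3711*q^2 + 5.5953*q - 0.198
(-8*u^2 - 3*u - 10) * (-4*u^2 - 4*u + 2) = 32*u^4 + 44*u^3 + 36*u^2 + 34*u - 20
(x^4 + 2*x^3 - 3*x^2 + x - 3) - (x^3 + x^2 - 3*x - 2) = x^4 + x^3 - 4*x^2 + 4*x - 1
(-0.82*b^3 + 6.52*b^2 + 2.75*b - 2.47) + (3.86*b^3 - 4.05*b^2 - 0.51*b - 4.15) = 3.04*b^3 + 2.47*b^2 + 2.24*b - 6.62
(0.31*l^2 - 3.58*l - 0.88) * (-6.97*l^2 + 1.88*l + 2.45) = -2.1607*l^4 + 25.5354*l^3 + 0.1627*l^2 - 10.4254*l - 2.156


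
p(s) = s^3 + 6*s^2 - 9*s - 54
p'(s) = 3*s^2 + 12*s - 9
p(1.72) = -46.64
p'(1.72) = 20.52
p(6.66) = 447.60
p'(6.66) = 203.99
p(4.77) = 148.12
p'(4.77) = 116.50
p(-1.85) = -23.15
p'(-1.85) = -20.93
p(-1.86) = -22.94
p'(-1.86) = -20.94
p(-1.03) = -39.46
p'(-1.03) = -18.18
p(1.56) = -49.64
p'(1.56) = 17.02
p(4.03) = 72.63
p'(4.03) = 88.08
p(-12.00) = -810.00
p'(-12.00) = 279.00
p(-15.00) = -1944.00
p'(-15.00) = 486.00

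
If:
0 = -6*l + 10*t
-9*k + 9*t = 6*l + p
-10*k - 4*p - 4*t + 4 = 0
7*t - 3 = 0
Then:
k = -2/13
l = 5/7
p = 87/91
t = 3/7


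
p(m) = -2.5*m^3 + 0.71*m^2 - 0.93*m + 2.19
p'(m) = -7.5*m^2 + 1.42*m - 0.93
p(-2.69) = 58.49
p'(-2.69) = -59.02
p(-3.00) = 78.87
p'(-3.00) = -72.69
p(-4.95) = 327.41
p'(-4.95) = -191.73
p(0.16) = 2.05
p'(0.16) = -0.89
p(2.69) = -43.84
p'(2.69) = -51.38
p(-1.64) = 16.65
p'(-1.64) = -23.43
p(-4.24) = 209.46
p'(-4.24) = -141.78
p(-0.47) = 3.04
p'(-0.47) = -3.25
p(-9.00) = 1890.57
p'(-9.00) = -621.21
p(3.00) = -61.71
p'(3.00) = -64.17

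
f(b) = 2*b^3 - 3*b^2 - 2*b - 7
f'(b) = 6*b^2 - 6*b - 2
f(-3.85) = -157.90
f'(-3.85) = 110.04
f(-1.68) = -21.59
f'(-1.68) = 25.01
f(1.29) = -10.28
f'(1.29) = 0.24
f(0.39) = -8.12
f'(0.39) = -3.43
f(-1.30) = -13.86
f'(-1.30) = 15.94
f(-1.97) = -29.99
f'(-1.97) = 33.11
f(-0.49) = -6.98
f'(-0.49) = 2.38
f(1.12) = -10.19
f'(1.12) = -1.19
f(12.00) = 2993.00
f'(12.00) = 790.00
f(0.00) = -7.00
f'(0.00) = -2.00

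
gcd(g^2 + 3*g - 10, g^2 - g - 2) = g - 2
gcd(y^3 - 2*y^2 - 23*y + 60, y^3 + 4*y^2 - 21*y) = y - 3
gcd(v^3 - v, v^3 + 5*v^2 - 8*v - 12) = v + 1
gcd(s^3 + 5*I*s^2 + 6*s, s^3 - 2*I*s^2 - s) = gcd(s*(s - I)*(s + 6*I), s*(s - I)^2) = s^2 - I*s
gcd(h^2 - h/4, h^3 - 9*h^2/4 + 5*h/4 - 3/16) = h - 1/4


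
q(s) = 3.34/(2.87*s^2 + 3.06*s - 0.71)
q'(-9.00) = 0.00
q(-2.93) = 0.22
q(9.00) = 0.01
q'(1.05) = -0.95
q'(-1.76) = 3.01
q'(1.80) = -0.23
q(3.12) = 0.09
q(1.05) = 0.59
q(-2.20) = 0.52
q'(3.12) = -0.05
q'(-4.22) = 0.05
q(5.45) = 0.03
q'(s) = 3.34*(-5.74*s - 3.06)/(2.87*s^2 + 3.06*s - 0.71)^2 = (-19.1716*s - 10.2204)/(2.87*s^2 + 3.06*s - 0.71)^2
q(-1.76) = 1.20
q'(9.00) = -0.00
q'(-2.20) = 0.77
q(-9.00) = 0.02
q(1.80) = 0.24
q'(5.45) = -0.01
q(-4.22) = 0.09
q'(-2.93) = 0.21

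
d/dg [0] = 0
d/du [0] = 0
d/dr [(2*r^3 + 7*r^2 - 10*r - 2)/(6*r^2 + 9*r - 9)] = (4*r^4 + 12*r^3 + 23*r^2 - 34*r + 36)/(3*(4*r^4 + 12*r^3 - 3*r^2 - 18*r + 9))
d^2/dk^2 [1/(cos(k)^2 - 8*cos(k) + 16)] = 2*(-4*cos(k) - cos(2*k) + 2)/(cos(k) - 4)^4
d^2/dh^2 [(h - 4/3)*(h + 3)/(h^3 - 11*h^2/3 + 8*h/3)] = 2*(27*h^6 + 135*h^5 - 1359*h^4 + 3917*h^3 - 5220*h^2 + 3168*h - 768)/(h^3*(27*h^6 - 297*h^5 + 1305*h^4 - 2915*h^3 + 3480*h^2 - 2112*h + 512))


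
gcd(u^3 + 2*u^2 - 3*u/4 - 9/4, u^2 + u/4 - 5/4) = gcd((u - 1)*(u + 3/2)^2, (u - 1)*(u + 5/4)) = u - 1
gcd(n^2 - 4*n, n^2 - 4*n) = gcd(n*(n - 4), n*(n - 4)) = n^2 - 4*n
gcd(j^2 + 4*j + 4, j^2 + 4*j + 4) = j^2 + 4*j + 4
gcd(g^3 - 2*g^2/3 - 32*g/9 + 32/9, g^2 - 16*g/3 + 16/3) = g - 4/3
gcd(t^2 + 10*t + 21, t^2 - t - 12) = t + 3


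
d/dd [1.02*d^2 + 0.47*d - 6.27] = 2.04*d + 0.47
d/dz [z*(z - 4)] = 2*z - 4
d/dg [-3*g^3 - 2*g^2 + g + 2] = -9*g^2 - 4*g + 1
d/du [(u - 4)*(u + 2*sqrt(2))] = 2*u - 4 + 2*sqrt(2)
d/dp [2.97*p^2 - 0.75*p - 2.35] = 5.94*p - 0.75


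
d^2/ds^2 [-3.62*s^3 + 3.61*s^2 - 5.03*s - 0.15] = 7.22 - 21.72*s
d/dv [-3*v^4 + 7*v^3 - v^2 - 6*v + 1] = -12*v^3 + 21*v^2 - 2*v - 6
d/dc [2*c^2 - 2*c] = 4*c - 2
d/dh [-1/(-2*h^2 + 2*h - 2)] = (1/2 - h)/(h^2 - h + 1)^2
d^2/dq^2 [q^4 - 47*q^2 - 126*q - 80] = 12*q^2 - 94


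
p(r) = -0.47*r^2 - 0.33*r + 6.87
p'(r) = -0.94*r - 0.33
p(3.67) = -0.67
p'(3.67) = -3.78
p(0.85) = 6.25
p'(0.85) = -1.13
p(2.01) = 4.31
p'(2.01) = -2.22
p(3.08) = 1.39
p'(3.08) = -3.23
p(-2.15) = 5.41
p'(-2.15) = 1.69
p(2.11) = 4.08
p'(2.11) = -2.31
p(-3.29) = 2.87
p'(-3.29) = 2.76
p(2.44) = 3.27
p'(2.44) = -2.62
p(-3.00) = 3.63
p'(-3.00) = 2.49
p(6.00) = -12.03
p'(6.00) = -5.97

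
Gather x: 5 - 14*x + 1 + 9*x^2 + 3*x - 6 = 9*x^2 - 11*x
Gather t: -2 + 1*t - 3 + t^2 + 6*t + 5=t^2 + 7*t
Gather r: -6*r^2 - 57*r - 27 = -6*r^2 - 57*r - 27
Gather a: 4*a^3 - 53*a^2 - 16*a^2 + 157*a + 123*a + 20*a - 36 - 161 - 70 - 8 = 4*a^3 - 69*a^2 + 300*a - 275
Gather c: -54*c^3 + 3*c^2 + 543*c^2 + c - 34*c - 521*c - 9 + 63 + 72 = -54*c^3 + 546*c^2 - 554*c + 126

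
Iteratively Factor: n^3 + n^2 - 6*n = (n)*(n^2 + n - 6) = n*(n + 3)*(n - 2)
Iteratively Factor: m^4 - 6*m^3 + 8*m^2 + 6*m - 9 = (m - 1)*(m^3 - 5*m^2 + 3*m + 9) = (m - 3)*(m - 1)*(m^2 - 2*m - 3) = (m - 3)*(m - 1)*(m + 1)*(m - 3)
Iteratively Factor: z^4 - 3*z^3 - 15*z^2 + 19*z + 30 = (z + 3)*(z^3 - 6*z^2 + 3*z + 10) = (z - 2)*(z + 3)*(z^2 - 4*z - 5) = (z - 2)*(z + 1)*(z + 3)*(z - 5)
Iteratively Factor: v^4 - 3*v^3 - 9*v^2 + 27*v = (v)*(v^3 - 3*v^2 - 9*v + 27) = v*(v - 3)*(v^2 - 9) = v*(v - 3)^2*(v + 3)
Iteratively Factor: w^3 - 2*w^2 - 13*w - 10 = (w + 2)*(w^2 - 4*w - 5) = (w + 1)*(w + 2)*(w - 5)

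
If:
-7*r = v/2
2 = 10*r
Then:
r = 1/5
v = -14/5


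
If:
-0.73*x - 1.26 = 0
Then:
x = -1.73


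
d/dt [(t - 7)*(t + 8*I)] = 2*t - 7 + 8*I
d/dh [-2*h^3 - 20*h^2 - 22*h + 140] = -6*h^2 - 40*h - 22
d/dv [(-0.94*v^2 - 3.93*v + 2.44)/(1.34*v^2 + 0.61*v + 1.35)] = (4.6928*v^2 - 9.0772*v - 6.7939)/(1.7956*v^4 + 1.6348*v^3 + 3.9901*v^2 + 1.647*v + 1.8225)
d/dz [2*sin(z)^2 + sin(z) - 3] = (4*sin(z) + 1)*cos(z)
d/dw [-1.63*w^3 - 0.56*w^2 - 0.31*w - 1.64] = -4.89*w^2 - 1.12*w - 0.31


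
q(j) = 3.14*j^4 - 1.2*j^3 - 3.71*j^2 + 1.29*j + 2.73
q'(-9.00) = -9379.77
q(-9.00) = 21166.95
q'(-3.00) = -347.97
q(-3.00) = 252.21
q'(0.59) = -1.76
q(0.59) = 2.33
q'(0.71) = -1.30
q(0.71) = 2.14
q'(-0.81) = -1.74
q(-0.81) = 1.24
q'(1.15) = 7.10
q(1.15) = 2.97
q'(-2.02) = -101.94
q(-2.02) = 47.16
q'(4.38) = 955.11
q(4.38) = 992.02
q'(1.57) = 29.37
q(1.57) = 10.04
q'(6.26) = 2894.91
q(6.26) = 4393.04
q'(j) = 12.56*j^3 - 3.6*j^2 - 7.42*j + 1.29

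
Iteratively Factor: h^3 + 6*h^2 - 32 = (h + 4)*(h^2 + 2*h - 8) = (h - 2)*(h + 4)*(h + 4)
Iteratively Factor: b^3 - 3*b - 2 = (b + 1)*(b^2 - b - 2) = (b - 2)*(b + 1)*(b + 1)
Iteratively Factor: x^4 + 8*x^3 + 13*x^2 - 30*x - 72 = (x + 4)*(x^3 + 4*x^2 - 3*x - 18) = (x + 3)*(x + 4)*(x^2 + x - 6) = (x - 2)*(x + 3)*(x + 4)*(x + 3)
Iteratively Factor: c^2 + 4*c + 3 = (c + 3)*(c + 1)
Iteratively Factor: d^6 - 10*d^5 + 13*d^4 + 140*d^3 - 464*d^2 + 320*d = (d)*(d^5 - 10*d^4 + 13*d^3 + 140*d^2 - 464*d + 320) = d*(d + 4)*(d^4 - 14*d^3 + 69*d^2 - 136*d + 80) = d*(d - 4)*(d + 4)*(d^3 - 10*d^2 + 29*d - 20) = d*(d - 5)*(d - 4)*(d + 4)*(d^2 - 5*d + 4) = d*(d - 5)*(d - 4)^2*(d + 4)*(d - 1)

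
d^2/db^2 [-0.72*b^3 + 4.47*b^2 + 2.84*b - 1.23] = 8.94 - 4.32*b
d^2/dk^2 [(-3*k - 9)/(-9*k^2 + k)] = 18*(27*k^3 + 243*k^2 - 27*k + 1)/(k^3*(729*k^3 - 243*k^2 + 27*k - 1))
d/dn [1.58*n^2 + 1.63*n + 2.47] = 3.16*n + 1.63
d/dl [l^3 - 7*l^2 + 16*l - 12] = 3*l^2 - 14*l + 16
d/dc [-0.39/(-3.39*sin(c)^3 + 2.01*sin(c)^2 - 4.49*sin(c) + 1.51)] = (-3.9663*sin(c)^2 + 1.5678*sin(c) - 1.7511)*cos(c)/(3.39*sin(c)^3 - 2.01*sin(c)^2 + 4.49*sin(c) - 1.51)^2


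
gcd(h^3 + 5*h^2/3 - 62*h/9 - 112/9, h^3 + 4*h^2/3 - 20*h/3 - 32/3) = h^2 - 2*h/3 - 16/3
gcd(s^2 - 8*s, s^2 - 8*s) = s^2 - 8*s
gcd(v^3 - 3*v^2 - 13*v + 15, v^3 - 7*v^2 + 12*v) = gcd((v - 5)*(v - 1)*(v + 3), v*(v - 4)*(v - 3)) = 1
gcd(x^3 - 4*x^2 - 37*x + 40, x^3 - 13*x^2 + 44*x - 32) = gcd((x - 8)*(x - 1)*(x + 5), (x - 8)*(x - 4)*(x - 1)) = x^2 - 9*x + 8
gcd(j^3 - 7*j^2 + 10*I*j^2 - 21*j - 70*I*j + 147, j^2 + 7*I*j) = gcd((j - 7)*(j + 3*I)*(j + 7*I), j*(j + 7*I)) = j + 7*I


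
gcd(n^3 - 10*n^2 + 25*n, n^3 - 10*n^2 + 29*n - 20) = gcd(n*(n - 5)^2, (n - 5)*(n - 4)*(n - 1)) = n - 5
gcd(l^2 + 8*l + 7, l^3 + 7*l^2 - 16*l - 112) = l + 7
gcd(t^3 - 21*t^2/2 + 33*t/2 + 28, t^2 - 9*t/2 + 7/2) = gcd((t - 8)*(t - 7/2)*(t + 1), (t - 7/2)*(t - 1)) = t - 7/2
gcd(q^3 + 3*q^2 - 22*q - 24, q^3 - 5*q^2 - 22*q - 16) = q + 1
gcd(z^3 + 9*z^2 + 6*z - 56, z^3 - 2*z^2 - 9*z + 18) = z - 2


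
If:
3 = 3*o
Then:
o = 1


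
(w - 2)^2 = w^2 - 4*w + 4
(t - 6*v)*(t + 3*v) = t^2 - 3*t*v - 18*v^2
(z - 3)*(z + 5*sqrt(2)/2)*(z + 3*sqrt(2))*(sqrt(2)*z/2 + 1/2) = sqrt(2)*z^4/2 - 3*sqrt(2)*z^3/2 + 6*z^3 - 18*z^2 + 41*sqrt(2)*z^2/4 - 123*sqrt(2)*z/4 + 15*z/2 - 45/2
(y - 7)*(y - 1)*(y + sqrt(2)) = y^3 - 8*y^2 + sqrt(2)*y^2 - 8*sqrt(2)*y + 7*y + 7*sqrt(2)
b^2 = b^2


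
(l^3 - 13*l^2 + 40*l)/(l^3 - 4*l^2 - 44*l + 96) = l*(l - 5)/(l^2 + 4*l - 12)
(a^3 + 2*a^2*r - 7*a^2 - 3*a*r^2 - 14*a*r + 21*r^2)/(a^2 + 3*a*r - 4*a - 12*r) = (a^2 - a*r - 7*a + 7*r)/(a - 4)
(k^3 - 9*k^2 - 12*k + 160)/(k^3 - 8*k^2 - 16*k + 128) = (k - 5)/(k - 4)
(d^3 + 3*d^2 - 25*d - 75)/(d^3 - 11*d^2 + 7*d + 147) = (d^2 - 25)/(d^2 - 14*d + 49)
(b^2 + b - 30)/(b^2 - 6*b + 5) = (b + 6)/(b - 1)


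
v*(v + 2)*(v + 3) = v^3 + 5*v^2 + 6*v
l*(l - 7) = l^2 - 7*l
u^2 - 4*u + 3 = (u - 3)*(u - 1)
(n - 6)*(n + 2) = n^2 - 4*n - 12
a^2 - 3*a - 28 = (a - 7)*(a + 4)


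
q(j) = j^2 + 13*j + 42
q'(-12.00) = -11.00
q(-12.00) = 30.00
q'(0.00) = 13.00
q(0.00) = 42.00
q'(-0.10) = 12.80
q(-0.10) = 40.71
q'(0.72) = 14.44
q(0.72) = 51.88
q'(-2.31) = 8.38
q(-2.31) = 17.31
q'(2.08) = 17.16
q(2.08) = 73.37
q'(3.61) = 20.22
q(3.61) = 101.96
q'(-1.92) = 9.16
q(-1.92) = 20.73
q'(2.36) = 17.72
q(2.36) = 78.25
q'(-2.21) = 8.58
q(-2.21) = 18.15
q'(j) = 2*j + 13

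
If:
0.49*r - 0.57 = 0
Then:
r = 1.16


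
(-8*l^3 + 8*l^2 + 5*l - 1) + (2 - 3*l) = -8*l^3 + 8*l^2 + 2*l + 1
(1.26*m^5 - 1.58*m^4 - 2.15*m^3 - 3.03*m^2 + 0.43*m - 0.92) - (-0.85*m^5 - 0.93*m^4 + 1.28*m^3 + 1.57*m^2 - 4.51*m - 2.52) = 2.11*m^5 - 0.65*m^4 - 3.43*m^3 - 4.6*m^2 + 4.94*m + 1.6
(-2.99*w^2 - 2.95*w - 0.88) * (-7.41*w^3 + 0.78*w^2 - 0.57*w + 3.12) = 22.1559*w^5 + 19.5273*w^4 + 5.9241*w^3 - 8.3337*w^2 - 8.7024*w - 2.7456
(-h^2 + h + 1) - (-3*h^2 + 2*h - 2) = 2*h^2 - h + 3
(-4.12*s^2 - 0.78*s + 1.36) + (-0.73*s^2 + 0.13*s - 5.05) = -4.85*s^2 - 0.65*s - 3.69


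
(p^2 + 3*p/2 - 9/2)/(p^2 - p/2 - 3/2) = (p + 3)/(p + 1)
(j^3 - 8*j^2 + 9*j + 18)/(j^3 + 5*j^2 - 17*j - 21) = (j - 6)/(j + 7)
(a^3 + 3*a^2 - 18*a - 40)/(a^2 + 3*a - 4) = (a^3 + 3*a^2 - 18*a - 40)/(a^2 + 3*a - 4)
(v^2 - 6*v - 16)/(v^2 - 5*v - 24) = (v + 2)/(v + 3)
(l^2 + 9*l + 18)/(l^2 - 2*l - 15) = (l + 6)/(l - 5)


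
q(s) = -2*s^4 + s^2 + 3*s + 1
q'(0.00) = 3.00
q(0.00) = 1.00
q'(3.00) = -207.00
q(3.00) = -143.00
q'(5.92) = -1644.96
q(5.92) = -2402.69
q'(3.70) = -394.82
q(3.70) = -349.04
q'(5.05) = -1017.20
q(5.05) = -1259.10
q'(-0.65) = 3.90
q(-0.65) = -0.88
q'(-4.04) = 522.43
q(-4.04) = -527.59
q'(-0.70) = 4.34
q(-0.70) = -1.09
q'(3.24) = -262.62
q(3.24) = -199.18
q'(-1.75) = 42.38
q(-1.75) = -19.95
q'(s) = -8*s^3 + 2*s + 3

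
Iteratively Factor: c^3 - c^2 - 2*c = (c - 2)*(c^2 + c) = c*(c - 2)*(c + 1)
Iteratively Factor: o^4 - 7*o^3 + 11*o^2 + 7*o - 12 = (o - 3)*(o^3 - 4*o^2 - o + 4) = (o - 3)*(o - 1)*(o^2 - 3*o - 4) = (o - 3)*(o - 1)*(o + 1)*(o - 4)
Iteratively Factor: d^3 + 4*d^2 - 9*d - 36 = (d + 3)*(d^2 + d - 12) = (d + 3)*(d + 4)*(d - 3)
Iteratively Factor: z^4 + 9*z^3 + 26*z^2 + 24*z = (z + 2)*(z^3 + 7*z^2 + 12*z) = (z + 2)*(z + 4)*(z^2 + 3*z) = (z + 2)*(z + 3)*(z + 4)*(z)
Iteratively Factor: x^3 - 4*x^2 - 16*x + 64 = (x - 4)*(x^2 - 16) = (x - 4)^2*(x + 4)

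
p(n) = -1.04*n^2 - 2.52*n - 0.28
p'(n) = -2.08*n - 2.52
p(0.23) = -0.91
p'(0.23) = -3.00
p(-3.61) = -4.74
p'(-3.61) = 4.99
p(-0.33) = 0.44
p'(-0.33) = -1.83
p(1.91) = -8.89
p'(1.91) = -6.49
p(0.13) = -0.63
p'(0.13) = -2.79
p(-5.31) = -16.22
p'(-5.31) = 8.52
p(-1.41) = 1.21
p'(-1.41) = 0.41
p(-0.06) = -0.13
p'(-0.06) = -2.40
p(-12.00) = -119.80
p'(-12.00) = 22.44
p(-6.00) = -22.60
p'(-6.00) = 9.96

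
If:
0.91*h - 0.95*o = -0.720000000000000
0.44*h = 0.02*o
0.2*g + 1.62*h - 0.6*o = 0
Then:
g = 2.09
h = 0.04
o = 0.79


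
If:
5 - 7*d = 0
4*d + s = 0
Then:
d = 5/7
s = -20/7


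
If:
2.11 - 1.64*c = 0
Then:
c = 1.29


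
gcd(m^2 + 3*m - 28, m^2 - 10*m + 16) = 1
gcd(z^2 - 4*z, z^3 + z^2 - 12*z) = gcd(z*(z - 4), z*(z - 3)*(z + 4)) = z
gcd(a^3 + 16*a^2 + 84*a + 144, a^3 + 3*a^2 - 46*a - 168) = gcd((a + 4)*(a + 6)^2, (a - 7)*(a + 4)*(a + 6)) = a^2 + 10*a + 24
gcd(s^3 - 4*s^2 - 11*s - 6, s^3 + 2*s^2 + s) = s^2 + 2*s + 1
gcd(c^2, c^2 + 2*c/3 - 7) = 1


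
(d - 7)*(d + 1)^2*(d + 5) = d^4 - 38*d^2 - 72*d - 35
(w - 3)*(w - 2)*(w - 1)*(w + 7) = w^4 + w^3 - 31*w^2 + 71*w - 42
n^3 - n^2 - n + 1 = (n - 1)^2*(n + 1)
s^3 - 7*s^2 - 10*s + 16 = (s - 8)*(s - 1)*(s + 2)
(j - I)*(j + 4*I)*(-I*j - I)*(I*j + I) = j^4 + 2*j^3 + 3*I*j^3 + 5*j^2 + 6*I*j^2 + 8*j + 3*I*j + 4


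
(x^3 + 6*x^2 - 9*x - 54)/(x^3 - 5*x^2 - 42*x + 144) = (x + 3)/(x - 8)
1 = 1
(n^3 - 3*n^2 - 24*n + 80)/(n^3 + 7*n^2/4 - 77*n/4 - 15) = 4*(n - 4)/(4*n + 3)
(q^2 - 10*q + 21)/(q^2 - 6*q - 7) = (q - 3)/(q + 1)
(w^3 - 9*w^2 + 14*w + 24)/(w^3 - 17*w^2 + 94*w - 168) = (w + 1)/(w - 7)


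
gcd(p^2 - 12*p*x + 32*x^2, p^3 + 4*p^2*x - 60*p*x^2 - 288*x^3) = -p + 8*x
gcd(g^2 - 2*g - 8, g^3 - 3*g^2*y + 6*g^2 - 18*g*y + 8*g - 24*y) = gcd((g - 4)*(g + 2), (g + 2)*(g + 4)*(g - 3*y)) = g + 2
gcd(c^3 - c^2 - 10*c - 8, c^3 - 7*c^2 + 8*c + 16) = c^2 - 3*c - 4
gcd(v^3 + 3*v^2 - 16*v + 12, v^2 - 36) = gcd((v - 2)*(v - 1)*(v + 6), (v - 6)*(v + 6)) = v + 6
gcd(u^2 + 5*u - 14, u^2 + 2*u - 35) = u + 7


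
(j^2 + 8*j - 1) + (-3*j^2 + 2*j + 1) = -2*j^2 + 10*j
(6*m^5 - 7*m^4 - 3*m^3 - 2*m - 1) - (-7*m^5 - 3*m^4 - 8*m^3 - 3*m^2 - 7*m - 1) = 13*m^5 - 4*m^4 + 5*m^3 + 3*m^2 + 5*m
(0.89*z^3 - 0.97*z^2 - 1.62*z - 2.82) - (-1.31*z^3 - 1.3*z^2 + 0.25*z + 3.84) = 2.2*z^3 + 0.33*z^2 - 1.87*z - 6.66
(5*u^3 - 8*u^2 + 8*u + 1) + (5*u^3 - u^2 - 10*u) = 10*u^3 - 9*u^2 - 2*u + 1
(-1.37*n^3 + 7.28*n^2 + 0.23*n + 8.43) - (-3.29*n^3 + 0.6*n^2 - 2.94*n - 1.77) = 1.92*n^3 + 6.68*n^2 + 3.17*n + 10.2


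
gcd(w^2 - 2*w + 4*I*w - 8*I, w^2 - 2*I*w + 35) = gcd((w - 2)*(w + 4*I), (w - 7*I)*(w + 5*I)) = 1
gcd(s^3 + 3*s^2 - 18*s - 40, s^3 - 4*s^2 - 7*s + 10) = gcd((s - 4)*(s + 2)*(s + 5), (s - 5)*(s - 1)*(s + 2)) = s + 2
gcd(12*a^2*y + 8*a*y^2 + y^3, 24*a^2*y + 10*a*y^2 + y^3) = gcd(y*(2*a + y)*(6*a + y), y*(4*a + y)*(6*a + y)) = 6*a*y + y^2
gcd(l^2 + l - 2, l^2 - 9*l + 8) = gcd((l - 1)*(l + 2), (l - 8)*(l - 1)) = l - 1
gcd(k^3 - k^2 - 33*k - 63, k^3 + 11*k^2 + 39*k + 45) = k^2 + 6*k + 9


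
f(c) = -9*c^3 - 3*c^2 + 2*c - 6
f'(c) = -27*c^2 - 6*c + 2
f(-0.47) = -6.67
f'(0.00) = 2.00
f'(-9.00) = -2131.00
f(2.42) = -146.28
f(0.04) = -5.93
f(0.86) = -12.22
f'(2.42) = -170.64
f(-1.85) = 37.02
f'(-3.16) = -248.65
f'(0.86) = -23.13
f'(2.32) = -157.24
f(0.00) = -6.00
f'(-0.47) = -1.14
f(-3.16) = 241.71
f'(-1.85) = -79.31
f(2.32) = -129.89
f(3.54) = -435.77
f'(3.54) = -357.59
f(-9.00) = 6294.00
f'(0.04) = 1.72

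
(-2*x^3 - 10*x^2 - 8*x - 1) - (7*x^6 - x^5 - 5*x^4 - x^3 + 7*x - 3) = -7*x^6 + x^5 + 5*x^4 - x^3 - 10*x^2 - 15*x + 2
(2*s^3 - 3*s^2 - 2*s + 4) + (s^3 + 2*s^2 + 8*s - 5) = 3*s^3 - s^2 + 6*s - 1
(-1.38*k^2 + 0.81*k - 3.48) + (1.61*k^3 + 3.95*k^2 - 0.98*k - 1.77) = 1.61*k^3 + 2.57*k^2 - 0.17*k - 5.25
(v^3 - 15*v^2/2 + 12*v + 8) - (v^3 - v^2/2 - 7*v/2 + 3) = -7*v^2 + 31*v/2 + 5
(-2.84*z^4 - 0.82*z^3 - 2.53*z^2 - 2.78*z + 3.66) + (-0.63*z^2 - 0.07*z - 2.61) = -2.84*z^4 - 0.82*z^3 - 3.16*z^2 - 2.85*z + 1.05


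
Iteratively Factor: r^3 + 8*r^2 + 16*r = (r + 4)*(r^2 + 4*r) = (r + 4)^2*(r)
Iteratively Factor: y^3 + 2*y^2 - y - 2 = (y - 1)*(y^2 + 3*y + 2) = (y - 1)*(y + 1)*(y + 2)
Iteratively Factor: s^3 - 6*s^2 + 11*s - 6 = (s - 2)*(s^2 - 4*s + 3) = (s - 3)*(s - 2)*(s - 1)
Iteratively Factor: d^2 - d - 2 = (d + 1)*(d - 2)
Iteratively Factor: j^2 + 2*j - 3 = (j - 1)*(j + 3)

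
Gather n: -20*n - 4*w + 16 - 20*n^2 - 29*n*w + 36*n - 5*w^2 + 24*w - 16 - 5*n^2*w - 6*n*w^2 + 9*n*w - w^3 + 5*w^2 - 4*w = n^2*(-5*w - 20) + n*(-6*w^2 - 20*w + 16) - w^3 + 16*w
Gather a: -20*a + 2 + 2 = 4 - 20*a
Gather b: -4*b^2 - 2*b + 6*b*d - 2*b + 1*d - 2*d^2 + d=-4*b^2 + b*(6*d - 4) - 2*d^2 + 2*d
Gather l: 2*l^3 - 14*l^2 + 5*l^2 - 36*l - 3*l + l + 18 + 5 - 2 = 2*l^3 - 9*l^2 - 38*l + 21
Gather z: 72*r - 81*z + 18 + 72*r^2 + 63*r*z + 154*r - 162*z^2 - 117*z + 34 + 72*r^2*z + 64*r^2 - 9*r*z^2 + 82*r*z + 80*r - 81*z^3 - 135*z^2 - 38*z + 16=136*r^2 + 306*r - 81*z^3 + z^2*(-9*r - 297) + z*(72*r^2 + 145*r - 236) + 68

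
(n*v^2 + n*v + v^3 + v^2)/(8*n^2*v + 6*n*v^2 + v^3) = (n*v + n + v^2 + v)/(8*n^2 + 6*n*v + v^2)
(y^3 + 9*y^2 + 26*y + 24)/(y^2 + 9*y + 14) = (y^2 + 7*y + 12)/(y + 7)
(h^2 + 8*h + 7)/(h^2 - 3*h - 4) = (h + 7)/(h - 4)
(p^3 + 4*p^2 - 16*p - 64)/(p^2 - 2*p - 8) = (p^2 + 8*p + 16)/(p + 2)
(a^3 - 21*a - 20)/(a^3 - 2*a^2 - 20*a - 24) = (-a^3 + 21*a + 20)/(-a^3 + 2*a^2 + 20*a + 24)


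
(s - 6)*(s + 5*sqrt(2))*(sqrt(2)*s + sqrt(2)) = sqrt(2)*s^3 - 5*sqrt(2)*s^2 + 10*s^2 - 50*s - 6*sqrt(2)*s - 60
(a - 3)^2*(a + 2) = a^3 - 4*a^2 - 3*a + 18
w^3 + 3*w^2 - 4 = (w - 1)*(w + 2)^2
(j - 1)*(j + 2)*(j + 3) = j^3 + 4*j^2 + j - 6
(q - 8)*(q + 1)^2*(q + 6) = q^4 - 51*q^2 - 98*q - 48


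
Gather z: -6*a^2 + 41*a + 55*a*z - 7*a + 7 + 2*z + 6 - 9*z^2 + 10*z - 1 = -6*a^2 + 34*a - 9*z^2 + z*(55*a + 12) + 12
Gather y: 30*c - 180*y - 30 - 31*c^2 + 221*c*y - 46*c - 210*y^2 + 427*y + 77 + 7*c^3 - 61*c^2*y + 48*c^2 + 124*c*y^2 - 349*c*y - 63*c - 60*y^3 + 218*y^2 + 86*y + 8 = 7*c^3 + 17*c^2 - 79*c - 60*y^3 + y^2*(124*c + 8) + y*(-61*c^2 - 128*c + 333) + 55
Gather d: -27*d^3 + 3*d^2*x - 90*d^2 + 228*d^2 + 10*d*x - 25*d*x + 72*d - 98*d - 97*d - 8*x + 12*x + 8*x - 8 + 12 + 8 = -27*d^3 + d^2*(3*x + 138) + d*(-15*x - 123) + 12*x + 12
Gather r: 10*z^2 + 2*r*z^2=2*r*z^2 + 10*z^2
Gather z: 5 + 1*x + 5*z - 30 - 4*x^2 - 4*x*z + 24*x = -4*x^2 + 25*x + z*(5 - 4*x) - 25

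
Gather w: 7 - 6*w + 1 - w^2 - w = -w^2 - 7*w + 8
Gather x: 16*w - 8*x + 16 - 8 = 16*w - 8*x + 8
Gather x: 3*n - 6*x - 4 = 3*n - 6*x - 4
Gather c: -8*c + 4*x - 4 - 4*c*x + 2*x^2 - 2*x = c*(-4*x - 8) + 2*x^2 + 2*x - 4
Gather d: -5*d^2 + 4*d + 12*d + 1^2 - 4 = -5*d^2 + 16*d - 3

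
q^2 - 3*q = q*(q - 3)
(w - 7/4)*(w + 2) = w^2 + w/4 - 7/2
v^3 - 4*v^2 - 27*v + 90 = (v - 6)*(v - 3)*(v + 5)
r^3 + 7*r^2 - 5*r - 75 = (r - 3)*(r + 5)^2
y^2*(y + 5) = y^3 + 5*y^2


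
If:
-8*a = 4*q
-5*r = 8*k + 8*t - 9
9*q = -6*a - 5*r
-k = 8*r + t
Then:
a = -15/236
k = 72/59 - t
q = 15/118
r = -9/59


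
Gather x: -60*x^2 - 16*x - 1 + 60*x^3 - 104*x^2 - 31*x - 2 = 60*x^3 - 164*x^2 - 47*x - 3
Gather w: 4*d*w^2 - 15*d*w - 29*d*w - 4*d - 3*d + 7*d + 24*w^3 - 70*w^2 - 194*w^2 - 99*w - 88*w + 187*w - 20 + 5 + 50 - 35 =-44*d*w + 24*w^3 + w^2*(4*d - 264)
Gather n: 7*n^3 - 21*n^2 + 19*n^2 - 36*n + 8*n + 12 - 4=7*n^3 - 2*n^2 - 28*n + 8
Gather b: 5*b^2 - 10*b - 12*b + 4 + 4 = 5*b^2 - 22*b + 8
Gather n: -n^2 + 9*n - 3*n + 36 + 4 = -n^2 + 6*n + 40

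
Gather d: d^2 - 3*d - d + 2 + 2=d^2 - 4*d + 4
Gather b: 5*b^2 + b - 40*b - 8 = 5*b^2 - 39*b - 8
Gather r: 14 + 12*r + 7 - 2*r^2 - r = -2*r^2 + 11*r + 21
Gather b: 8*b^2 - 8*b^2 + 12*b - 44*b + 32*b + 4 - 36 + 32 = 0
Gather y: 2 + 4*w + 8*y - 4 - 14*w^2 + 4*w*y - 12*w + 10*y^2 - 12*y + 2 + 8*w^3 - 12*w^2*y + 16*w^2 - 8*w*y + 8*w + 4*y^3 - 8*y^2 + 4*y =8*w^3 + 2*w^2 + 4*y^3 + 2*y^2 + y*(-12*w^2 - 4*w)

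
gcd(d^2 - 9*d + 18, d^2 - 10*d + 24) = d - 6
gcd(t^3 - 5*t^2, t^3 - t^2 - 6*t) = t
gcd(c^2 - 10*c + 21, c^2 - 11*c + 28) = c - 7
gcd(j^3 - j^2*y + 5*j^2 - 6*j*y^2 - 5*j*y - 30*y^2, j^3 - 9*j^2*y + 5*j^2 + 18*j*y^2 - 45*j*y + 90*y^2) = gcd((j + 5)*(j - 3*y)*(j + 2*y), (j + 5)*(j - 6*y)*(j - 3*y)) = -j^2 + 3*j*y - 5*j + 15*y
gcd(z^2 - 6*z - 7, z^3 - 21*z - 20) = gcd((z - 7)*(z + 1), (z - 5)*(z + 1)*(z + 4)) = z + 1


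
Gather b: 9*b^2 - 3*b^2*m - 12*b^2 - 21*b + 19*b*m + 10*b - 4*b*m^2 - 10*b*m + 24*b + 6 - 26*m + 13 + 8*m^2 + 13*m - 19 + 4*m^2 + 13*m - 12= b^2*(-3*m - 3) + b*(-4*m^2 + 9*m + 13) + 12*m^2 - 12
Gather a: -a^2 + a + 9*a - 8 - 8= -a^2 + 10*a - 16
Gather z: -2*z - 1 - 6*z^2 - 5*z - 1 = -6*z^2 - 7*z - 2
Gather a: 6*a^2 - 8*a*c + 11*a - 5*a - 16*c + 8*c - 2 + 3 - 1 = 6*a^2 + a*(6 - 8*c) - 8*c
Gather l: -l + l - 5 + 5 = 0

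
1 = 1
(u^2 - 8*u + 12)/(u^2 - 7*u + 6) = (u - 2)/(u - 1)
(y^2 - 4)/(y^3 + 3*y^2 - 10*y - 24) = (y - 2)/(y^2 + y - 12)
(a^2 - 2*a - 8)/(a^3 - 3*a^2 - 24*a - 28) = (a - 4)/(a^2 - 5*a - 14)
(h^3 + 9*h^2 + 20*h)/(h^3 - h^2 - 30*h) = (h + 4)/(h - 6)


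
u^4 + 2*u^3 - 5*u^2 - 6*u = u*(u - 2)*(u + 1)*(u + 3)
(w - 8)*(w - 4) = w^2 - 12*w + 32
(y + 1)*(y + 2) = y^2 + 3*y + 2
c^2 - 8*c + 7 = (c - 7)*(c - 1)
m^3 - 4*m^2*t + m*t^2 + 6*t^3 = (m - 3*t)*(m - 2*t)*(m + t)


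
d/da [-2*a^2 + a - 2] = 1 - 4*a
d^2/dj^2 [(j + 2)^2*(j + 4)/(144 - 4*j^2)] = 4*(-7*j^3 - 114*j^2 - 756*j - 1368)/(j^6 - 108*j^4 + 3888*j^2 - 46656)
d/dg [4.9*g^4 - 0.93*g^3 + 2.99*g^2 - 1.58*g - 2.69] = 19.6*g^3 - 2.79*g^2 + 5.98*g - 1.58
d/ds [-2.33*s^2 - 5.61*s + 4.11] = -4.66*s - 5.61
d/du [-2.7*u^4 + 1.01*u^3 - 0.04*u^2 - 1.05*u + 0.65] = -10.8*u^3 + 3.03*u^2 - 0.08*u - 1.05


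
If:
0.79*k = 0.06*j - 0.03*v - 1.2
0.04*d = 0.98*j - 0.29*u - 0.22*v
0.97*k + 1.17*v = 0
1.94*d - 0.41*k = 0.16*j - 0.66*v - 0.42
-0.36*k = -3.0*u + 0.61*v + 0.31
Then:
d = -0.95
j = 0.30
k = -1.54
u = 0.18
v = 1.28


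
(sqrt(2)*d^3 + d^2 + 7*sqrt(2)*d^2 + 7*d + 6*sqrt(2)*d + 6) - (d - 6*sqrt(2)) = sqrt(2)*d^3 + d^2 + 7*sqrt(2)*d^2 + 6*d + 6*sqrt(2)*d + 6 + 6*sqrt(2)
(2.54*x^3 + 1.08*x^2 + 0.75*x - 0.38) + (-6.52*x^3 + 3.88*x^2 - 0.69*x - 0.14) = -3.98*x^3 + 4.96*x^2 + 0.0600000000000001*x - 0.52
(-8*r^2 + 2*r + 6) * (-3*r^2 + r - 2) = 24*r^4 - 14*r^3 + 2*r - 12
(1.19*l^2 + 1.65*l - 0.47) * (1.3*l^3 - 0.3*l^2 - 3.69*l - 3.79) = 1.547*l^5 + 1.788*l^4 - 5.4971*l^3 - 10.4576*l^2 - 4.5192*l + 1.7813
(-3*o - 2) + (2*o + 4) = 2 - o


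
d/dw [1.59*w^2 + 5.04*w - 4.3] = 3.18*w + 5.04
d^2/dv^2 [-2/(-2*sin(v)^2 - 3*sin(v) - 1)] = 2*(13*sin(v) + 4*sin(3*v) + cos(2*v) + 13)/((sin(v) + 1)^2*(2*sin(v) + 1)^3)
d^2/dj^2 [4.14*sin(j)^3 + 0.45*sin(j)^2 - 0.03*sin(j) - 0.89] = -3.075*sin(j) + 9.315*sin(3*j) + 0.9*cos(2*j)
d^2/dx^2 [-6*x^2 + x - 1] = -12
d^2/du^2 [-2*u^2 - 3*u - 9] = -4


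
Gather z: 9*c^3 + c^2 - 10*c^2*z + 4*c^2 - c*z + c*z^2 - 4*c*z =9*c^3 + 5*c^2 + c*z^2 + z*(-10*c^2 - 5*c)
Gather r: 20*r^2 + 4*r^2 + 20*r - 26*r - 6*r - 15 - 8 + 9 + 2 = 24*r^2 - 12*r - 12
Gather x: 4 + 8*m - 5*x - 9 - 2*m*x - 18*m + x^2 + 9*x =-10*m + x^2 + x*(4 - 2*m) - 5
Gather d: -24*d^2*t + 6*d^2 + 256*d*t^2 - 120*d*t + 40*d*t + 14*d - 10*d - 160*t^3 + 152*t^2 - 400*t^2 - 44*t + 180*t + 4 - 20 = d^2*(6 - 24*t) + d*(256*t^2 - 80*t + 4) - 160*t^3 - 248*t^2 + 136*t - 16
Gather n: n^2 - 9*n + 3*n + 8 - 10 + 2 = n^2 - 6*n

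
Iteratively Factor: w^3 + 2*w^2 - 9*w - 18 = (w - 3)*(w^2 + 5*w + 6) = (w - 3)*(w + 2)*(w + 3)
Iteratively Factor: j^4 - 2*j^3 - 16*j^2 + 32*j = (j)*(j^3 - 2*j^2 - 16*j + 32) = j*(j - 4)*(j^2 + 2*j - 8) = j*(j - 4)*(j - 2)*(j + 4)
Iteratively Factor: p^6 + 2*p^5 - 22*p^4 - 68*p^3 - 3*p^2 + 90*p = (p + 3)*(p^5 - p^4 - 19*p^3 - 11*p^2 + 30*p) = (p - 1)*(p + 3)*(p^4 - 19*p^2 - 30*p) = (p - 1)*(p + 3)^2*(p^3 - 3*p^2 - 10*p) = p*(p - 1)*(p + 3)^2*(p^2 - 3*p - 10) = p*(p - 5)*(p - 1)*(p + 3)^2*(p + 2)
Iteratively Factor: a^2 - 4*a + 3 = (a - 3)*(a - 1)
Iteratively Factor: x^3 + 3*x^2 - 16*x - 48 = (x - 4)*(x^2 + 7*x + 12) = (x - 4)*(x + 3)*(x + 4)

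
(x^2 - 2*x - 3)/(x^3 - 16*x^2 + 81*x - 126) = (x + 1)/(x^2 - 13*x + 42)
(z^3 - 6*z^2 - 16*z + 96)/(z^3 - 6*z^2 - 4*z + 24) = (z^2 - 16)/(z^2 - 4)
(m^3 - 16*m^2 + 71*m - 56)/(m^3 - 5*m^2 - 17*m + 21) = (m - 8)/(m + 3)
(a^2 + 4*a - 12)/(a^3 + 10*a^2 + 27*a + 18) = (a - 2)/(a^2 + 4*a + 3)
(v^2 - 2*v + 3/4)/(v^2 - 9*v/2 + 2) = (v - 3/2)/(v - 4)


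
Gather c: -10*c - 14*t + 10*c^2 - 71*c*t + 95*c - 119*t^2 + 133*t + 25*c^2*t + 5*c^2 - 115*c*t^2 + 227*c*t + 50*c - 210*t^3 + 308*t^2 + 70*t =c^2*(25*t + 15) + c*(-115*t^2 + 156*t + 135) - 210*t^3 + 189*t^2 + 189*t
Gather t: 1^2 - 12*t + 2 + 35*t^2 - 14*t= 35*t^2 - 26*t + 3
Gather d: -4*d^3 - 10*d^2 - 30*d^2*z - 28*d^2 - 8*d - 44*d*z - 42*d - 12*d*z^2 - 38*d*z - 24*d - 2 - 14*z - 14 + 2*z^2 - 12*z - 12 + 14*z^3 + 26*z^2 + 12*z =-4*d^3 + d^2*(-30*z - 38) + d*(-12*z^2 - 82*z - 74) + 14*z^3 + 28*z^2 - 14*z - 28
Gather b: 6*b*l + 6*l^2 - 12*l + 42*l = 6*b*l + 6*l^2 + 30*l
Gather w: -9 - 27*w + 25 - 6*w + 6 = 22 - 33*w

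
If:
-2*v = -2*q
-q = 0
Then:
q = 0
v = 0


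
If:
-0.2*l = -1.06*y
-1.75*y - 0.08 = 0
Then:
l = -0.24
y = -0.05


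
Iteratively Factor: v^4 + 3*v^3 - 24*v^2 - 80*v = (v + 4)*(v^3 - v^2 - 20*v) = v*(v + 4)*(v^2 - v - 20) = v*(v + 4)^2*(v - 5)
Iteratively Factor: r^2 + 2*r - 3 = (r + 3)*(r - 1)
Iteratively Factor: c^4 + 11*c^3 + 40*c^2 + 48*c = (c + 4)*(c^3 + 7*c^2 + 12*c) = (c + 3)*(c + 4)*(c^2 + 4*c) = c*(c + 3)*(c + 4)*(c + 4)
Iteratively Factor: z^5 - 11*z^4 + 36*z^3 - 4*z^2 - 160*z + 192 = (z - 3)*(z^4 - 8*z^3 + 12*z^2 + 32*z - 64) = (z - 3)*(z - 2)*(z^3 - 6*z^2 + 32) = (z - 4)*(z - 3)*(z - 2)*(z^2 - 2*z - 8) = (z - 4)^2*(z - 3)*(z - 2)*(z + 2)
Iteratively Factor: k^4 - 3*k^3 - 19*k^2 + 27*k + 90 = (k + 3)*(k^3 - 6*k^2 - k + 30) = (k - 5)*(k + 3)*(k^2 - k - 6) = (k - 5)*(k - 3)*(k + 3)*(k + 2)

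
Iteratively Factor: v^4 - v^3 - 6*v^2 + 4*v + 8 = (v - 2)*(v^3 + v^2 - 4*v - 4) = (v - 2)*(v + 2)*(v^2 - v - 2) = (v - 2)*(v + 1)*(v + 2)*(v - 2)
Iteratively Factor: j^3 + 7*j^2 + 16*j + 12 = (j + 3)*(j^2 + 4*j + 4) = (j + 2)*(j + 3)*(j + 2)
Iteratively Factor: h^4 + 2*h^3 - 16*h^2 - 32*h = (h + 2)*(h^3 - 16*h) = h*(h + 2)*(h^2 - 16) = h*(h + 2)*(h + 4)*(h - 4)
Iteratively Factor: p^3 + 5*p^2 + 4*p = (p)*(p^2 + 5*p + 4) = p*(p + 1)*(p + 4)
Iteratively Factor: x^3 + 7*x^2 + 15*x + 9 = (x + 1)*(x^2 + 6*x + 9) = (x + 1)*(x + 3)*(x + 3)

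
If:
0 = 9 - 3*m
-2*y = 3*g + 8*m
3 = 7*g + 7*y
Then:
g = -174/7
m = 3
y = 177/7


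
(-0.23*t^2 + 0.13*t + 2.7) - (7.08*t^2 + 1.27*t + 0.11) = -7.31*t^2 - 1.14*t + 2.59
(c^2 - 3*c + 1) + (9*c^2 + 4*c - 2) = 10*c^2 + c - 1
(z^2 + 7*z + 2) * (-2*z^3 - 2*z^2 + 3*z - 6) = -2*z^5 - 16*z^4 - 15*z^3 + 11*z^2 - 36*z - 12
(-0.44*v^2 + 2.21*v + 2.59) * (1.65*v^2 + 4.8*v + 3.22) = -0.726*v^4 + 1.5345*v^3 + 13.4647*v^2 + 19.5482*v + 8.3398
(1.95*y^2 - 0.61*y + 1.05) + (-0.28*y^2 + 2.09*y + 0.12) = 1.67*y^2 + 1.48*y + 1.17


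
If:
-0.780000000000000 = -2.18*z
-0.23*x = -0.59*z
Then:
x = 0.92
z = 0.36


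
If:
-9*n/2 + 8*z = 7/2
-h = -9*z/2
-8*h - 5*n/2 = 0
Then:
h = 45/208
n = -9/13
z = 5/104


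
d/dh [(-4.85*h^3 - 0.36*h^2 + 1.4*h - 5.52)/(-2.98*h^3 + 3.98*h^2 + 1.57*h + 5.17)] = (-20.3758*h^4 - 6.885*h^3 - 130.7095*h^2 + 40.2168*h + 15.9044)/(8.8804*h^6 - 23.7208*h^5 + 6.4832*h^4 - 18.316*h^3 + 43.6181*h^2 + 16.2338*h + 26.7289)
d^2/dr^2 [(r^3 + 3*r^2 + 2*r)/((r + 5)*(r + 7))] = 30*(5*r^3 + 63*r^2 + 231*r + 189)/(r^6 + 36*r^5 + 537*r^4 + 4248*r^3 + 18795*r^2 + 44100*r + 42875)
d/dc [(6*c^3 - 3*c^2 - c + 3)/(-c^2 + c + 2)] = (-6*c^4 + 12*c^3 + 32*c^2 - 6*c - 5)/(c^4 - 2*c^3 - 3*c^2 + 4*c + 4)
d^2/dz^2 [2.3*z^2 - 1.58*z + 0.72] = 4.60000000000000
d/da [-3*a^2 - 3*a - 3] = -6*a - 3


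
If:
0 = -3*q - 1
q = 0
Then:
No Solution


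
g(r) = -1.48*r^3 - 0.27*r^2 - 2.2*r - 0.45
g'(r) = -4.44*r^2 - 0.54*r - 2.2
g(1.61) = -10.87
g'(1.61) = -14.58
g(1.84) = -14.63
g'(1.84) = -18.23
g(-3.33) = 58.53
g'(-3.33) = -49.64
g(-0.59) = 1.06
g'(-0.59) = -3.43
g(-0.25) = 0.11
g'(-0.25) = -2.34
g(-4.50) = 138.85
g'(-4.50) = -89.68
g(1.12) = -5.33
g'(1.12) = -8.37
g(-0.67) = 1.35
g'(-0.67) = -3.83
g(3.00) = -49.44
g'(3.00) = -43.78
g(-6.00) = 322.71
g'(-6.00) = -158.80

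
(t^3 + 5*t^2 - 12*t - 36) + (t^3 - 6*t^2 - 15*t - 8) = 2*t^3 - t^2 - 27*t - 44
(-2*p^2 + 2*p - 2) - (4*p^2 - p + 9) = -6*p^2 + 3*p - 11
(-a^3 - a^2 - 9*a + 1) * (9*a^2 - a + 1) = -9*a^5 - 8*a^4 - 81*a^3 + 17*a^2 - 10*a + 1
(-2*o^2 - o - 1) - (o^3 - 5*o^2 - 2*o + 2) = -o^3 + 3*o^2 + o - 3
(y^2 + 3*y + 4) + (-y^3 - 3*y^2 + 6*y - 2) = -y^3 - 2*y^2 + 9*y + 2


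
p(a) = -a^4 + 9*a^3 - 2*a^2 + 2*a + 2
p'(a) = -4*a^3 + 27*a^2 - 4*a + 2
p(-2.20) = -131.34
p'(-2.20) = 184.07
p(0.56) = 3.97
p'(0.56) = 7.52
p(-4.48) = -1259.16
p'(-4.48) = 921.48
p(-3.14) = -399.84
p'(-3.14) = 404.61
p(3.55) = 227.72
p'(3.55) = 149.11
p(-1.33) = -28.50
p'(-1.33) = 64.49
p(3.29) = 190.27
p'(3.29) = 138.65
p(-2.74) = -260.00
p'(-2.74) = 297.95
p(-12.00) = -36598.00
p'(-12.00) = 10850.00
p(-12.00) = -36598.00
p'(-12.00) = 10850.00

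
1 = 1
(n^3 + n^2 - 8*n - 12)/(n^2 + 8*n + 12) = (n^2 - n - 6)/(n + 6)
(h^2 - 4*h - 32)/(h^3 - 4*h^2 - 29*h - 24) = (h + 4)/(h^2 + 4*h + 3)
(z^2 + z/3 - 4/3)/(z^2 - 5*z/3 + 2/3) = (3*z + 4)/(3*z - 2)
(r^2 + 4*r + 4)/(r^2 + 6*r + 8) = (r + 2)/(r + 4)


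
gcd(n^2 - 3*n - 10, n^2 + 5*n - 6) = 1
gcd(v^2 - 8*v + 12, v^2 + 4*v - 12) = v - 2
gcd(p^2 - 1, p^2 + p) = p + 1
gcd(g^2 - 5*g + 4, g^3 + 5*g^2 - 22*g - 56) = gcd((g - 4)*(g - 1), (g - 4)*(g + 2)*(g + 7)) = g - 4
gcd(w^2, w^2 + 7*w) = w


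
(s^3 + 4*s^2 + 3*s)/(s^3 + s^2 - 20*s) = (s^2 + 4*s + 3)/(s^2 + s - 20)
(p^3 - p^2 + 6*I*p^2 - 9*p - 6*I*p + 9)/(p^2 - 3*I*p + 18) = (p^2 + p*(-1 + 3*I) - 3*I)/(p - 6*I)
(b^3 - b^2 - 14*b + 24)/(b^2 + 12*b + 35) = (b^3 - b^2 - 14*b + 24)/(b^2 + 12*b + 35)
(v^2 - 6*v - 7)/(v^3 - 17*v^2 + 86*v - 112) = (v + 1)/(v^2 - 10*v + 16)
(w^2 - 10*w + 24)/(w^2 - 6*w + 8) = (w - 6)/(w - 2)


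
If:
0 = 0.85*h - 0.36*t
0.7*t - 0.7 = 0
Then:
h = 0.42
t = 1.00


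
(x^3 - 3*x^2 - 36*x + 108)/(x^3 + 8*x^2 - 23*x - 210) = (x^2 - 9*x + 18)/(x^2 + 2*x - 35)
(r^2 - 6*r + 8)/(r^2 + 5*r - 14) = (r - 4)/(r + 7)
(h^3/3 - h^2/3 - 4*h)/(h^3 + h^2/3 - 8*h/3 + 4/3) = h*(h^2 - h - 12)/(3*h^3 + h^2 - 8*h + 4)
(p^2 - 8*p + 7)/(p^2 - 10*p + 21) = (p - 1)/(p - 3)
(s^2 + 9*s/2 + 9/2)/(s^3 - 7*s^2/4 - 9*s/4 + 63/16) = 8*(s + 3)/(8*s^2 - 26*s + 21)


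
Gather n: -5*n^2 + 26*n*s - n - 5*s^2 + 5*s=-5*n^2 + n*(26*s - 1) - 5*s^2 + 5*s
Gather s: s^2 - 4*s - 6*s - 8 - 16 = s^2 - 10*s - 24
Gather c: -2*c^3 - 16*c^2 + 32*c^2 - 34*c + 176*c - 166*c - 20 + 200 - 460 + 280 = -2*c^3 + 16*c^2 - 24*c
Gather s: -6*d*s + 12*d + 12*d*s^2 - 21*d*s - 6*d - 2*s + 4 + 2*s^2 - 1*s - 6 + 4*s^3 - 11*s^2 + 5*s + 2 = 6*d + 4*s^3 + s^2*(12*d - 9) + s*(2 - 27*d)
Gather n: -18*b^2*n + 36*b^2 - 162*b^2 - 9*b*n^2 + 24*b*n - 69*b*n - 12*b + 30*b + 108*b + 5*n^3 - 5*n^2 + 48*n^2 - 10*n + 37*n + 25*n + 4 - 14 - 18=-126*b^2 + 126*b + 5*n^3 + n^2*(43 - 9*b) + n*(-18*b^2 - 45*b + 52) - 28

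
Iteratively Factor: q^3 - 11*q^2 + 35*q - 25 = (q - 5)*(q^2 - 6*q + 5) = (q - 5)^2*(q - 1)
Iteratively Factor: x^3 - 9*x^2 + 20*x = (x)*(x^2 - 9*x + 20) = x*(x - 5)*(x - 4)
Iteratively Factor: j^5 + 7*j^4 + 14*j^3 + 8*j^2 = (j + 2)*(j^4 + 5*j^3 + 4*j^2) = (j + 1)*(j + 2)*(j^3 + 4*j^2) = (j + 1)*(j + 2)*(j + 4)*(j^2) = j*(j + 1)*(j + 2)*(j + 4)*(j)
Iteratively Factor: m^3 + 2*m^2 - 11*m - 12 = (m + 1)*(m^2 + m - 12) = (m - 3)*(m + 1)*(m + 4)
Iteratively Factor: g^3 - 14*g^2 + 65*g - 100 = (g - 5)*(g^2 - 9*g + 20) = (g - 5)^2*(g - 4)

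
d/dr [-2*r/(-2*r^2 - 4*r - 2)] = (1 - r)/(r^3 + 3*r^2 + 3*r + 1)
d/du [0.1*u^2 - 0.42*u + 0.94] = 0.2*u - 0.42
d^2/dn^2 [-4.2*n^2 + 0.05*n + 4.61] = -8.40000000000000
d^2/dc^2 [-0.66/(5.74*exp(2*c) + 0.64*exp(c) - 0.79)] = (-0.66*(11.48*exp(c) + 0.64)*(22.96*exp(c) + 1.28)*exp(c) + (15.1536*exp(c) + 0.4224)*(5.74*exp(2*c) + 0.64*exp(c) - 0.79))*exp(c)/(5.74*exp(2*c) + 0.64*exp(c) - 0.79)^3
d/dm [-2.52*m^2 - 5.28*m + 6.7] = -5.04*m - 5.28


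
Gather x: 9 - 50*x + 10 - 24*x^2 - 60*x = -24*x^2 - 110*x + 19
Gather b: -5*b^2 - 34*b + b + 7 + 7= -5*b^2 - 33*b + 14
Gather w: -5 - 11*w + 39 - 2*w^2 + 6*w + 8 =-2*w^2 - 5*w + 42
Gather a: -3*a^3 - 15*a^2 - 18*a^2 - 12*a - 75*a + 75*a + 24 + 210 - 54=-3*a^3 - 33*a^2 - 12*a + 180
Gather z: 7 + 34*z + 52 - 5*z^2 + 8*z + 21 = -5*z^2 + 42*z + 80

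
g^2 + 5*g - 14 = (g - 2)*(g + 7)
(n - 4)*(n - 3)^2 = n^3 - 10*n^2 + 33*n - 36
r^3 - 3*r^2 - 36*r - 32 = (r - 8)*(r + 1)*(r + 4)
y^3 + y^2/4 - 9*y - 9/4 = (y - 3)*(y + 1/4)*(y + 3)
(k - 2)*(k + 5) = k^2 + 3*k - 10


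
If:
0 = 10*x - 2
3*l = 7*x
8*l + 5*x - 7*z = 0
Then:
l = 7/15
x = 1/5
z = 71/105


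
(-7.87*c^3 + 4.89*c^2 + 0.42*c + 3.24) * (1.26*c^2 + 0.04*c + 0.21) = -9.9162*c^5 + 5.8466*c^4 - 0.9279*c^3 + 5.1261*c^2 + 0.2178*c + 0.6804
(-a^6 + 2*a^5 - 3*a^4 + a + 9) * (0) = 0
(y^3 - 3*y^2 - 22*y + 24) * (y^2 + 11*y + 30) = y^5 + 8*y^4 - 25*y^3 - 308*y^2 - 396*y + 720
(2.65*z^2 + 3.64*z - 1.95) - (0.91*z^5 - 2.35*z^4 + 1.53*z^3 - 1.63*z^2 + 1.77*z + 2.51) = -0.91*z^5 + 2.35*z^4 - 1.53*z^3 + 4.28*z^2 + 1.87*z - 4.46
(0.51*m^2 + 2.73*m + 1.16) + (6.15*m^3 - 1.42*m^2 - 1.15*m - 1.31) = 6.15*m^3 - 0.91*m^2 + 1.58*m - 0.15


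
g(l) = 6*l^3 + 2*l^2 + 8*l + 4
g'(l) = 18*l^2 + 4*l + 8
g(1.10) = 23.21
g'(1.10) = 34.18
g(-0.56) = -0.91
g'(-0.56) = 11.40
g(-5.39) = -920.56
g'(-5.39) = 509.38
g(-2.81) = -135.82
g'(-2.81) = 138.89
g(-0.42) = 0.55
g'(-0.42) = 9.50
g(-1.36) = -18.27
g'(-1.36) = 35.85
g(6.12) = 1503.19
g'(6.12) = 706.66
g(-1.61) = -28.74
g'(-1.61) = 48.22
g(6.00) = 1420.00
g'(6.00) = 680.00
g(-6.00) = -1268.00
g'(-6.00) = 632.00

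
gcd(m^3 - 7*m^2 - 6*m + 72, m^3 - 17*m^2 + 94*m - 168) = m^2 - 10*m + 24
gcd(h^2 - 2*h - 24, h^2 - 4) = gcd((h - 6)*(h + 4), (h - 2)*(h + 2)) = 1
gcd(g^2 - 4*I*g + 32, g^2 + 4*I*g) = g + 4*I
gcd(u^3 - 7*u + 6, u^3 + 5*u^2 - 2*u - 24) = u^2 + u - 6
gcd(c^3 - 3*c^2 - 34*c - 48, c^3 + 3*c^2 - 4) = c + 2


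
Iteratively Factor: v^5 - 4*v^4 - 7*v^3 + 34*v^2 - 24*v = (v - 4)*(v^4 - 7*v^2 + 6*v) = v*(v - 4)*(v^3 - 7*v + 6) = v*(v - 4)*(v + 3)*(v^2 - 3*v + 2) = v*(v - 4)*(v - 1)*(v + 3)*(v - 2)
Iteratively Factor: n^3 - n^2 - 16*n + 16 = (n - 1)*(n^2 - 16) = (n - 1)*(n + 4)*(n - 4)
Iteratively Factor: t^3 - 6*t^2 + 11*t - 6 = (t - 1)*(t^2 - 5*t + 6) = (t - 3)*(t - 1)*(t - 2)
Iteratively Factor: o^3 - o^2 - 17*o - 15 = (o + 1)*(o^2 - 2*o - 15) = (o - 5)*(o + 1)*(o + 3)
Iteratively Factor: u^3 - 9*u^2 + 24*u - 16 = (u - 1)*(u^2 - 8*u + 16) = (u - 4)*(u - 1)*(u - 4)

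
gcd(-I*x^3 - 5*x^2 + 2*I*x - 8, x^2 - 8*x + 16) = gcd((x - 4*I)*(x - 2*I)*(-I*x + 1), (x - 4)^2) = 1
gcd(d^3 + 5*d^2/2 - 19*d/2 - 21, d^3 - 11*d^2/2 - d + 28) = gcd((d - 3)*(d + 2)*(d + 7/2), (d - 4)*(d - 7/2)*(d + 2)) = d + 2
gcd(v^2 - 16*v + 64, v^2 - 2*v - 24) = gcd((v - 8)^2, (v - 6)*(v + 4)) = 1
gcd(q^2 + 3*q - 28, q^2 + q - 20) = q - 4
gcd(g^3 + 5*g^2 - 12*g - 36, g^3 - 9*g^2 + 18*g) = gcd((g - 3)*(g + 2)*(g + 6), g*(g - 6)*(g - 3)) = g - 3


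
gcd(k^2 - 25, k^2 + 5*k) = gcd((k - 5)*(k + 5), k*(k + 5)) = k + 5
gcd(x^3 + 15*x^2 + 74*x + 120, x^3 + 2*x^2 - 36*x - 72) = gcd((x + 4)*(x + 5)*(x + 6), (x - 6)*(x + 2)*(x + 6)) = x + 6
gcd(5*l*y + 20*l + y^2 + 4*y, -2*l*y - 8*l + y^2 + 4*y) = y + 4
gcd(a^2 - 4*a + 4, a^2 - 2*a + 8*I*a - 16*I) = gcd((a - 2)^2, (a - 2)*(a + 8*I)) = a - 2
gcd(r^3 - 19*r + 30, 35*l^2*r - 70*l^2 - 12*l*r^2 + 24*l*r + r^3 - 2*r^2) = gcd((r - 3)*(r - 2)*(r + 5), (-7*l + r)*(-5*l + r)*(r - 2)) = r - 2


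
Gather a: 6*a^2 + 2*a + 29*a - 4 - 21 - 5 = 6*a^2 + 31*a - 30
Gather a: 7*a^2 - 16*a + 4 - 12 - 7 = 7*a^2 - 16*a - 15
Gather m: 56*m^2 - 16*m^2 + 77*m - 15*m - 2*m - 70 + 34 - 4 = 40*m^2 + 60*m - 40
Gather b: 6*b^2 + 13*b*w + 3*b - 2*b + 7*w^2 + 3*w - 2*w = 6*b^2 + b*(13*w + 1) + 7*w^2 + w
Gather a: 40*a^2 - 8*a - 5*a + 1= 40*a^2 - 13*a + 1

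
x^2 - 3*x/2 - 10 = (x - 4)*(x + 5/2)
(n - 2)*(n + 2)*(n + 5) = n^3 + 5*n^2 - 4*n - 20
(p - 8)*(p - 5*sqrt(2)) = p^2 - 8*p - 5*sqrt(2)*p + 40*sqrt(2)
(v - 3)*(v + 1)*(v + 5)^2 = v^4 + 8*v^3 + 2*v^2 - 80*v - 75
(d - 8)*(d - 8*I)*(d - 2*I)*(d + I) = d^4 - 8*d^3 - 9*I*d^3 - 6*d^2 + 72*I*d^2 + 48*d - 16*I*d + 128*I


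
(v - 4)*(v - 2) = v^2 - 6*v + 8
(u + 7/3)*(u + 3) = u^2 + 16*u/3 + 7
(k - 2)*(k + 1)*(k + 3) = k^3 + 2*k^2 - 5*k - 6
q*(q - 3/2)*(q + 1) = q^3 - q^2/2 - 3*q/2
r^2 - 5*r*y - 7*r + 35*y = (r - 7)*(r - 5*y)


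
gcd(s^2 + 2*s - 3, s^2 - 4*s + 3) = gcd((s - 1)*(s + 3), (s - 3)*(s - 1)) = s - 1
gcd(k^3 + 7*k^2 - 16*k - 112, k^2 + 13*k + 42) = k + 7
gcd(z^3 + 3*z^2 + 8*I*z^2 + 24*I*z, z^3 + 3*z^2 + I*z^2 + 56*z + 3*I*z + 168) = z^2 + z*(3 + 8*I) + 24*I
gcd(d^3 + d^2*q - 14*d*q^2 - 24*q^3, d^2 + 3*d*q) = d + 3*q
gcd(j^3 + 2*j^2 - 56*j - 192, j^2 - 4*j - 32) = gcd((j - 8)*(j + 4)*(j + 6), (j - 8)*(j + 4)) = j^2 - 4*j - 32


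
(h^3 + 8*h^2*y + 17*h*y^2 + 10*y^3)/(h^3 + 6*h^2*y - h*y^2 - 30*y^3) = (-h^2 - 3*h*y - 2*y^2)/(-h^2 - h*y + 6*y^2)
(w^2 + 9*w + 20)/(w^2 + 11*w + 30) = (w + 4)/(w + 6)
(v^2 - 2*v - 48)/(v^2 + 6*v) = (v - 8)/v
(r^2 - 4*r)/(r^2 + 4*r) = (r - 4)/(r + 4)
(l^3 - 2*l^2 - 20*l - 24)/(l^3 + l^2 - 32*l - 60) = (l + 2)/(l + 5)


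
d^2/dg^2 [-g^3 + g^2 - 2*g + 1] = 2 - 6*g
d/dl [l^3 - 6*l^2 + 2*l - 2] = 3*l^2 - 12*l + 2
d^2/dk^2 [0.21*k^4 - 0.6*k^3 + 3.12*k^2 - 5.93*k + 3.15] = 2.52*k^2 - 3.6*k + 6.24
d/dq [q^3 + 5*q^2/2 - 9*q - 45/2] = 3*q^2 + 5*q - 9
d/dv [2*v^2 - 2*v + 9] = 4*v - 2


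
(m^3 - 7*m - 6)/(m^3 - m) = (m^2 - m - 6)/(m*(m - 1))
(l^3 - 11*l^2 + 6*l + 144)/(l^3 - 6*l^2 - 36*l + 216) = (l^2 - 5*l - 24)/(l^2 - 36)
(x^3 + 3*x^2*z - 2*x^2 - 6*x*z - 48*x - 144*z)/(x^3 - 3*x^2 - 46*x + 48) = (x + 3*z)/(x - 1)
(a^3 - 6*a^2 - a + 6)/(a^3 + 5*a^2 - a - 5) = (a - 6)/(a + 5)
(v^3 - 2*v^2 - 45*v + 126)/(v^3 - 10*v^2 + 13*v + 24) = (v^2 + v - 42)/(v^2 - 7*v - 8)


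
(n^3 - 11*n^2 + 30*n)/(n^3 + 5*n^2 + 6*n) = (n^2 - 11*n + 30)/(n^2 + 5*n + 6)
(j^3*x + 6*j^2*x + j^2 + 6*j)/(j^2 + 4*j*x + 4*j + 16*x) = j*(j^2*x + 6*j*x + j + 6)/(j^2 + 4*j*x + 4*j + 16*x)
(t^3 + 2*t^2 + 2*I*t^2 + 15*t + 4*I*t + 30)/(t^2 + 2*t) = t + 2*I + 15/t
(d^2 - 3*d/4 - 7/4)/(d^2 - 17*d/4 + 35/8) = 2*(d + 1)/(2*d - 5)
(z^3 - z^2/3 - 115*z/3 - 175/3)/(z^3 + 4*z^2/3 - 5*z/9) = 3*(z^2 - 2*z - 35)/(z*(3*z - 1))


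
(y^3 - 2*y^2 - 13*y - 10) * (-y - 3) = -y^4 - y^3 + 19*y^2 + 49*y + 30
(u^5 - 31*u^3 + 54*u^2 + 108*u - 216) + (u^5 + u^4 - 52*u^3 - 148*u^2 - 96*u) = 2*u^5 + u^4 - 83*u^3 - 94*u^2 + 12*u - 216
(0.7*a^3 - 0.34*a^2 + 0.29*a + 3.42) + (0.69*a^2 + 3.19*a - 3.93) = 0.7*a^3 + 0.35*a^2 + 3.48*a - 0.51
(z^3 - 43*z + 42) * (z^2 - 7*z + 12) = z^5 - 7*z^4 - 31*z^3 + 343*z^2 - 810*z + 504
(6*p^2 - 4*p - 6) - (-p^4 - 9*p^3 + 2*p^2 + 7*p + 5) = p^4 + 9*p^3 + 4*p^2 - 11*p - 11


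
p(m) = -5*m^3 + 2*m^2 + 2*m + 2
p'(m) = -15*m^2 + 4*m + 2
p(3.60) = -198.16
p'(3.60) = -178.00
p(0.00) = 2.00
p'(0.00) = 2.00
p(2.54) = -61.95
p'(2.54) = -84.61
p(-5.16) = 731.87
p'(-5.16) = -418.02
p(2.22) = -38.41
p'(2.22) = -63.05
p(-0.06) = 1.89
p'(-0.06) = 1.71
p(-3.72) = 279.63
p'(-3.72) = -220.46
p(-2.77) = 118.08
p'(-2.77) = -124.17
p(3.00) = -109.00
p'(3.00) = -121.00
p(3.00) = -109.00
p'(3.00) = -121.00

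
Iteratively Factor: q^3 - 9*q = (q)*(q^2 - 9) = q*(q - 3)*(q + 3)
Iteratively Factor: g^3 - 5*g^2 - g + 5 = (g + 1)*(g^2 - 6*g + 5) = (g - 1)*(g + 1)*(g - 5)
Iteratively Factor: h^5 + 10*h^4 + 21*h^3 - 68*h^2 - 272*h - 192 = (h + 4)*(h^4 + 6*h^3 - 3*h^2 - 56*h - 48) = (h + 1)*(h + 4)*(h^3 + 5*h^2 - 8*h - 48) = (h + 1)*(h + 4)^2*(h^2 + h - 12) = (h - 3)*(h + 1)*(h + 4)^2*(h + 4)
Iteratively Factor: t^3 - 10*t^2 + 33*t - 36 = (t - 3)*(t^2 - 7*t + 12) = (t - 3)^2*(t - 4)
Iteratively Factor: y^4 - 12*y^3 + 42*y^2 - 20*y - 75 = (y - 3)*(y^3 - 9*y^2 + 15*y + 25) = (y - 3)*(y + 1)*(y^2 - 10*y + 25) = (y - 5)*(y - 3)*(y + 1)*(y - 5)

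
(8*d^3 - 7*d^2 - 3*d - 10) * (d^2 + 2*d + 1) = 8*d^5 + 9*d^4 - 9*d^3 - 23*d^2 - 23*d - 10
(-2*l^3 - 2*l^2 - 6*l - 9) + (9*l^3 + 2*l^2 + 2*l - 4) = 7*l^3 - 4*l - 13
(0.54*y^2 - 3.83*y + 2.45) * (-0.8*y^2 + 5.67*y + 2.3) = -0.432*y^4 + 6.1258*y^3 - 22.4341*y^2 + 5.0825*y + 5.635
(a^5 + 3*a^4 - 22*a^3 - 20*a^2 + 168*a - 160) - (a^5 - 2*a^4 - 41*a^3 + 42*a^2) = 5*a^4 + 19*a^3 - 62*a^2 + 168*a - 160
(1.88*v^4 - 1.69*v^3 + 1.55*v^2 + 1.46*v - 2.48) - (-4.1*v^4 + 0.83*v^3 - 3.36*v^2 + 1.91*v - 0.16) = 5.98*v^4 - 2.52*v^3 + 4.91*v^2 - 0.45*v - 2.32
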